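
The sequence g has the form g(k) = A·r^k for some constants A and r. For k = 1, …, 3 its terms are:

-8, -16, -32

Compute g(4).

-64

Consecutive ratio: -16/(-8) = 2, and -32/(-16) = 2, so r = 2.
Then A·2^1 = -8 gives A = -4, and g(k) = -4·2^k.
g(4) = -4·2^4 = -64.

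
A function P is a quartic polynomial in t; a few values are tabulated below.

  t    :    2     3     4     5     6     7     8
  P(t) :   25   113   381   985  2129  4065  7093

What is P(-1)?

1

First differences: 88, 268, 604, 1144, 1936, 3028. Second differences: 180, 336, 540, 792, 1092. Third differences: 156, 204, 252, 300. Fourth differences: 48, 48, 48.
Level-4 differences are constant, so P has degree 4.
Fitting a degree-4 polynomial gives P(t) = 2t^4 - 2t³ - 2t² + 6t + 5.
Then P(-1) = 1.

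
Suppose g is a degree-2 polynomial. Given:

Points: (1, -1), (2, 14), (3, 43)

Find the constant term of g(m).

Write g(m) = am² + bm + c; the 3 given values yield a linear system in the 3 coefficients.
Solving, g(m) = 7m² - 6m - 2.
The constant term is g(0) = -2.

-2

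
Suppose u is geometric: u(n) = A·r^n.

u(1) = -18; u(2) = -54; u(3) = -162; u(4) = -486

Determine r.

Consecutive ratio: -54/(-18) = 3, and -162/(-54) = 3, so r = 3.
Then A·3^1 = -18 gives A = -6, and u(n) = -6·3^n.

3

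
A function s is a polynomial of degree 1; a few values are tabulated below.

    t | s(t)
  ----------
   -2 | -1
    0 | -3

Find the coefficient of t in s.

Write s(t) = at + b; the 2 given values yield a linear system in the 2 coefficients.
Solving, s(t) = -t - 3.
The coefficient of t is -1.

-1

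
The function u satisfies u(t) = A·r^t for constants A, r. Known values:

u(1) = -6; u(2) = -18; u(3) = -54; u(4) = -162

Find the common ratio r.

3

Consecutive ratio: -18/(-6) = 3, and -54/(-18) = 3, so r = 3.
Then A·3^1 = -6 gives A = -2, and u(t) = -2·3^t.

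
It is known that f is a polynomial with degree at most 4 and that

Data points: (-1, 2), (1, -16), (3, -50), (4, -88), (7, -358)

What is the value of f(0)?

Write f(m) = am^4 + bm³ + cm² + dm + e; the 5 given values yield a linear system in the 5 coefficients.
Solving, the leading coefficient vanishes, and f(m) = -m³ + m² - 8m - 8.
Then f(0) = -8.

-8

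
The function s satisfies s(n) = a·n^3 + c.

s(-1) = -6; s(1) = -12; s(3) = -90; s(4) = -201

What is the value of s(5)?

-384

From s(-1) = -6 and s(1) = -12: -1a + c = -6 and 1a + c = -12.
Subtracting: 2a = -6, so a = -3; then c = -6 − (-3)·(-1) = -9.
So s(n) = -3n³ − 9, and s(5) = -384.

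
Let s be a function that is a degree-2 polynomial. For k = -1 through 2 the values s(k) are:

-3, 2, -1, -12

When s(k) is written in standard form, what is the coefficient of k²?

First differences: 5, -3, -11. Second differences: -8, -8.
Level-2 differences are constant, so s has degree 2.
Fitting a degree-2 polynomial gives s(k) = -4k² + k + 2.
The coefficient of k² is -4.

-4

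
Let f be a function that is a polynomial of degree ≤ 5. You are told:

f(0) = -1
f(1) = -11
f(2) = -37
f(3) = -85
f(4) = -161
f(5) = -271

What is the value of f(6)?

First differences: -10, -26, -48, -76, -110. Second differences: -16, -22, -28, -34. Third differences: -6, -6, -6.
Level-3 differences are constant, so f has degree 3.
Fitting a degree-3 polynomial gives f(k) = -k³ - 5k² - 4k - 1.
Then f(6) = -421.

-421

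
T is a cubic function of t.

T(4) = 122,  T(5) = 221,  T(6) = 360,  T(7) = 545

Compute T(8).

Write T(t) = at³ + bt² + ct + d; the 4 given values yield a linear system in the 4 coefficients.
Solving, T(t) = t³ + 5t² - 7t + 6.
Then T(8) = 782.

782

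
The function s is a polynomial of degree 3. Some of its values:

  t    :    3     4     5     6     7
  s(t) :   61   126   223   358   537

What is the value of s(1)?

First differences: 65, 97, 135, 179. Second differences: 32, 38, 44. Third differences: 6, 6.
Level-3 differences are constant, so s has degree 3.
Fitting a degree-3 polynomial gives s(t) = t³ + 4t² - 2.
Then s(1) = 3.

3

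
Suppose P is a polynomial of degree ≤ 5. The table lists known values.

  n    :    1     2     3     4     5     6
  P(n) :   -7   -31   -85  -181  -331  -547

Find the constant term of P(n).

-1

Write P(n) = an^5 + bn^4 + cn³ + dn² + en + p; the 6 given values yield a linear system in the 6 coefficients.
Solving, the top 2 coefficients vanish, and P(n) = -2n³ - 3n² - n - 1.
The constant term is P(0) = -1.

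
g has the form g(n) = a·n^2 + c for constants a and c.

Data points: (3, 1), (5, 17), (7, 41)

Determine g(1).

From g(3) = 1 and g(5) = 17: 9a + c = 1 and 25a + c = 17.
Subtracting: 16a = 16, so a = 1; then c = 1 − 1·9 = -8.
So g(n) = 1n² − 8, and g(1) = -7.

-7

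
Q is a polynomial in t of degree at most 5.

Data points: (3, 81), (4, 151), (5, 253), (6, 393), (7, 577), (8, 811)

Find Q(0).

3

First differences: 70, 102, 140, 184, 234. Second differences: 32, 38, 44, 50. Third differences: 6, 6, 6.
Level-3 differences are constant, so Q has degree 3.
Fitting a degree-3 polynomial gives Q(t) = t³ + 4t² + 5t + 3.
Then Q(0) = 3.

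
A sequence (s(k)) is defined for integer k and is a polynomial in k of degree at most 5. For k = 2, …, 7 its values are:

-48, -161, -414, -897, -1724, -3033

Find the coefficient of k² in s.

Write s(k) = ak^5 + bk^4 + ck³ + dk² + ek + p; the 6 given values yield a linear system in the 6 coefficients.
Solving, the leading coefficient vanishes, and s(k) = -k^4 - k³ - 6k² + k - 2.
The coefficient of k² is -6.

-6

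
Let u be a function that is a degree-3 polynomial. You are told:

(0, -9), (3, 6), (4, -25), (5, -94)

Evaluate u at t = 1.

2

Write u(t) = at³ + bt² + ct + d; the 4 given values yield a linear system in the 4 coefficients.
Solving, u(t) = -2t³ + 5t² + 8t - 9.
Then u(1) = 2.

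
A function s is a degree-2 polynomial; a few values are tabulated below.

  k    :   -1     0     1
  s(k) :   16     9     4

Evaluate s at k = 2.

Write s(k) = ak² + bk + c; the 3 given values yield a linear system in the 3 coefficients.
Solving, s(k) = k² - 6k + 9.
Then s(2) = 1.

1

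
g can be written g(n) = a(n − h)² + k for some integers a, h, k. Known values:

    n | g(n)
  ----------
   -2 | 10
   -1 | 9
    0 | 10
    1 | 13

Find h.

-1

First differences -1, 1, 3; second difference 2 = 2a, so a = 1.
Expanding, the n-coefficient is −2ah = -2h; matching it to the data gives h = -1, and then k = 9.
So g(n) = 1(n + 1)² + 9.
Hence h = -1.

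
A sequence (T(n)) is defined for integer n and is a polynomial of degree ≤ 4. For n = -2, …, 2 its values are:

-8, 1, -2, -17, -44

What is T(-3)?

First differences: 9, -3, -15, -27. Second differences: -12, -12, -12.
Level-2 differences are constant, so T has degree 2.
Fitting a degree-2 polynomial gives T(n) = -6n² - 9n - 2.
Then T(-3) = -29.

-29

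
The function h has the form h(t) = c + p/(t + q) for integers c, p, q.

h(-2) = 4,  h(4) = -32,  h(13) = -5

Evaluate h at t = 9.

(h(t) − c)(t + q) = p for each data point; the three points give a linear system in c and q, then p follows.
Solving: c = -2, q = -3, p = -30, so h(t) = -2 − 30/(t − 3).
Then h(9) = -2 − 30/6 = -7.

-7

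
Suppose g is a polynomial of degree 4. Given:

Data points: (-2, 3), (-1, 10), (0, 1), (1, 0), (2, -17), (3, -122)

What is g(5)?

-1124

First differences: 7, -9, -1, -17, -105. Second differences: -16, 8, -16, -88. Third differences: 24, -24, -72. Fourth differences: -48, -48.
Level-4 differences are constant, so g has degree 4.
Fitting a degree-4 polynomial gives g(m) = -2m^4 + 6m² - 5m + 1.
Then g(5) = -1124.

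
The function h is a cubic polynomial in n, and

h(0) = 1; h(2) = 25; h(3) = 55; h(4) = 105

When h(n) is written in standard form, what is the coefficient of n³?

1

Write h(n) = an³ + bn² + cn + d; the 4 given values yield a linear system in the 4 coefficients.
Solving, h(n) = n³ + n² + 6n + 1.
The coefficient of n³ is 1.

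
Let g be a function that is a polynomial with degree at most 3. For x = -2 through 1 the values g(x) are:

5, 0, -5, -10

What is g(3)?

-20

First differences: -5, -5, -5.
Level-1 differences are constant, so g has degree 1.
Fitting a degree-1 polynomial gives g(x) = -5x - 5.
Then g(3) = -20.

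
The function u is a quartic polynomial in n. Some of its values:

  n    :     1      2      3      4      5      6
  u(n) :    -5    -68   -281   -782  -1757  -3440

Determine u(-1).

-17

First differences: -63, -213, -501, -975, -1683. Second differences: -150, -288, -474, -708. Third differences: -138, -186, -234. Fourth differences: -48, -48.
Level-4 differences are constant, so u has degree 4.
Fitting a degree-4 polynomial gives u(n) = -2n^4 - 3n³ - 7n² + 9n - 2.
Then u(-1) = -17.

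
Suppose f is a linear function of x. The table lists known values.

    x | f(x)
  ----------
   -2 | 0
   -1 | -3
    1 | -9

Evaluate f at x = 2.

Write f(x) = ax + b; the 3 given values yield a linear system in the 2 coefficients.
Solving, f(x) = -3x - 6.
Then f(2) = -12.

-12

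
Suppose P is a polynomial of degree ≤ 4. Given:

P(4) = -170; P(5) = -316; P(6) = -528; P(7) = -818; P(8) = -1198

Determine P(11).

First differences: -146, -212, -290, -380. Second differences: -66, -78, -90. Third differences: -12, -12.
Level-3 differences are constant, so P has degree 3.
Fitting a degree-3 polynomial gives P(x) = -2x³ - 3x² + 3x - 6.
Then P(11) = -2998.

-2998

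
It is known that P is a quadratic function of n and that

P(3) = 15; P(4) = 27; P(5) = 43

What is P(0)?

3

Write P(n) = an² + bn + c; the 3 given values yield a linear system in the 3 coefficients.
Solving, P(n) = 2n² - 2n + 3.
Then P(0) = 3.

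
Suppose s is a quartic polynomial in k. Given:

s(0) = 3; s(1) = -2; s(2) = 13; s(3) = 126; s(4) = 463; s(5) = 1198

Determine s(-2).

Write s(k) = ak^4 + bk³ + ck² + dk + e; the 6 given values yield a linear system in the 5 coefficients.
Solving, s(k) = 2k^4 + k³ - 7k² - k + 3.
Then s(-2) = 1.

1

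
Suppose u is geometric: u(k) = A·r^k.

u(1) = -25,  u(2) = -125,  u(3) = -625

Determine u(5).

-15625

Consecutive ratio: -125/(-25) = 5, and -625/(-125) = 5, so r = 5.
Then A·5^1 = -25 gives A = -5, and u(k) = -5·5^k.
u(5) = -5·5^5 = -15625.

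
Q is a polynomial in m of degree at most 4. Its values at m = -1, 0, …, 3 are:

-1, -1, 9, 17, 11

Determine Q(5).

-91

First differences: 0, 10, 8, -6. Second differences: 10, -2, -14. Third differences: -12, -12.
Level-3 differences are constant, so Q has degree 3.
Fitting a degree-3 polynomial gives Q(m) = -2m³ + 5m² + 7m - 1.
Then Q(5) = -91.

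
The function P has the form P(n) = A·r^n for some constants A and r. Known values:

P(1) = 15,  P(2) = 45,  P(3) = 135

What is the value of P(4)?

Consecutive ratio: 45/15 = 3, and 135/45 = 3, so r = 3.
Then A·3^1 = 15 gives A = 5, and P(n) = 5·3^n.
P(4) = 5·3^4 = 405.

405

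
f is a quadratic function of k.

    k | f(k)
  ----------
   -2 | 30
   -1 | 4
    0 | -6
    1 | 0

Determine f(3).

Write f(k) = ak² + bk + c; the 4 given values yield a linear system in the 3 coefficients.
Solving, f(k) = 8k² - 2k - 6.
Then f(3) = 60.

60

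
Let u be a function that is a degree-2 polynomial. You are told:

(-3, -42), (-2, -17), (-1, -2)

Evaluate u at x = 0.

Write u(x) = ax² + bx + c; the 3 given values yield a linear system in the 3 coefficients.
Solving, u(x) = -5x² + 3.
Then u(0) = 3.

3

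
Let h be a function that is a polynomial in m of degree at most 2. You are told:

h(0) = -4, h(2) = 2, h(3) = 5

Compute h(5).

Write h(m) = am² + bm + c; the 3 given values yield a linear system in the 3 coefficients.
Solving, the leading coefficient vanishes, and h(m) = 3m - 4.
Then h(5) = 11.

11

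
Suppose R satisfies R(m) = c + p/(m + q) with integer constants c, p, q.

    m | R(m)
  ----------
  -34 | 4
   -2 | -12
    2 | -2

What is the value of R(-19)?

5

(R(m) − c)(m + q) = p for each data point; the three points give a linear system in c and q, then p follows.
Solving: c = 3, q = 4, p = -30, so R(m) = 3 − 30/(m + 4).
Then R(-19) = 3 − 30/(-15) = 5.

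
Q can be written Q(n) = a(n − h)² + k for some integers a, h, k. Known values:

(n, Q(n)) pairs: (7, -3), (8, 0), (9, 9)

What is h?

First differences 3, 9; second difference 6 = 2a, so a = 3.
Expanding, the n-coefficient is −2ah = -6h; matching it to the data gives h = 7, and then k = -3.
So Q(n) = 3(n − 7)² − 3.
Hence h = 7.

7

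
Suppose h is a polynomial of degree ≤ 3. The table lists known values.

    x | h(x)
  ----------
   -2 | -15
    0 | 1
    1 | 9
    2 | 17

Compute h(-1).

-7

Write h(x) = ax³ + bx² + cx + d; the 4 given values yield a linear system in the 4 coefficients.
Solving, the top 2 coefficients vanish, and h(x) = 8x + 1.
Then h(-1) = -7.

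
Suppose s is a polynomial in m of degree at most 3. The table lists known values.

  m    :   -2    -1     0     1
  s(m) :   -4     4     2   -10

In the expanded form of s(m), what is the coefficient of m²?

-5

First differences: 8, -2, -12. Second differences: -10, -10.
Level-2 differences are constant, so s has degree 2.
Fitting a degree-2 polynomial gives s(m) = -5m² - 7m + 2.
The coefficient of m² is -5.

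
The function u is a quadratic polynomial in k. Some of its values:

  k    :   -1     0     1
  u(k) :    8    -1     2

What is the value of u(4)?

Write u(k) = ak² + bk + c; the 3 given values yield a linear system in the 3 coefficients.
Solving, u(k) = 6k² - 3k - 1.
Then u(4) = 83.

83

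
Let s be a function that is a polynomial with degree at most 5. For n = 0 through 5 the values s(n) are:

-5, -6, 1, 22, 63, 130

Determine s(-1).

First differences: -1, 7, 21, 41, 67. Second differences: 8, 14, 20, 26. Third differences: 6, 6, 6.
Level-3 differences are constant, so s has degree 3.
Fitting a degree-3 polynomial gives s(n) = n³ + n² - 3n - 5.
Then s(-1) = -2.

-2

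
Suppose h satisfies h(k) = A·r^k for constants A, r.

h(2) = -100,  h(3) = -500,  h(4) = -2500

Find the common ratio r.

5

Consecutive ratio: -500/(-100) = 5, and -2500/(-500) = 5, so r = 5.
Then A·5^2 = -100 gives A = -4, and h(k) = -4·5^k.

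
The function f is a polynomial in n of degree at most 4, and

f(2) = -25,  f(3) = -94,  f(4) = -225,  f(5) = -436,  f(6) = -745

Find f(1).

0

First differences: -69, -131, -211, -309. Second differences: -62, -80, -98. Third differences: -18, -18.
Level-3 differences are constant, so f has degree 3.
Fitting a degree-3 polynomial gives f(n) = -3n³ - 4n² + 8n - 1.
Then f(1) = 0.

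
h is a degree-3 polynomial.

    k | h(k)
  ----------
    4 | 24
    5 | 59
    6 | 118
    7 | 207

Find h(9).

Write h(k) = ak³ + bk² + ck + d; the 4 given values yield a linear system in the 4 coefficients.
Solving, h(k) = k³ - 3k² + k + 4.
Then h(9) = 499.

499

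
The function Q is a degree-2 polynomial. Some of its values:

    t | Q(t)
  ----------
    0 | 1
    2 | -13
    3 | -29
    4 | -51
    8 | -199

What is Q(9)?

Write Q(t) = at² + bt + c; the 5 given values yield a linear system in the 3 coefficients.
Solving, Q(t) = -3t² - t + 1.
Then Q(9) = -251.

-251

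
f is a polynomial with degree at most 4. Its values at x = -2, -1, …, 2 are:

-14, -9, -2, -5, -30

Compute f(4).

-194

First differences: 5, 7, -3, -25. Second differences: 2, -10, -22. Third differences: -12, -12.
Level-3 differences are constant, so f has degree 3.
Fitting a degree-3 polynomial gives f(x) = -2x³ - 5x² + 4x - 2.
Then f(4) = -194.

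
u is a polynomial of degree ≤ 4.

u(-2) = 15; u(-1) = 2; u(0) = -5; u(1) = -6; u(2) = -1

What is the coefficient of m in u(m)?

Write u(m) = am^4 + bm³ + cm² + dm + e; the 5 given values yield a linear system in the 5 coefficients.
Solving, the top 2 coefficients vanish, and u(m) = 3m² - 4m - 5.
The coefficient of m is -4.

-4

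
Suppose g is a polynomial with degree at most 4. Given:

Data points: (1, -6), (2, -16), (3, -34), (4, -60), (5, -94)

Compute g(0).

First differences: -10, -18, -26, -34. Second differences: -8, -8, -8.
Level-2 differences are constant, so g has degree 2.
Fitting a degree-2 polynomial gives g(n) = -4n² + 2n - 4.
Then g(0) = -4.

-4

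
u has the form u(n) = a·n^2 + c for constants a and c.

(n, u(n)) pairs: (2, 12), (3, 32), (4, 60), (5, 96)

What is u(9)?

From u(2) = 12 and u(3) = 32: 4a + c = 12 and 9a + c = 32.
Subtracting: 5a = 20, so a = 4; then c = 12 − 4·4 = -4.
So u(n) = 4n² − 4, and u(9) = 320.

320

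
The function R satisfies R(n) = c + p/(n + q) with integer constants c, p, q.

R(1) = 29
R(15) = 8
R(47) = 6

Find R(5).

(R(n) − c)(n + q) = p for each data point; the three points give a linear system in c and q, then p follows.
Solving: c = 5, q = 1, p = 48, so R(n) = 5 + 48/(n + 1).
Then R(5) = 5 + 48/6 = 13.

13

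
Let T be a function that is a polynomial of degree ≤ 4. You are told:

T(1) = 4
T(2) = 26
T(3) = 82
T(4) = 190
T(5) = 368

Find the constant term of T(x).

First differences: 22, 56, 108, 178. Second differences: 34, 52, 70. Third differences: 18, 18.
Level-3 differences are constant, so T has degree 3.
Fitting a degree-3 polynomial gives T(x) = 3x³ - x² + 4x - 2.
The constant term is T(0) = -2.

-2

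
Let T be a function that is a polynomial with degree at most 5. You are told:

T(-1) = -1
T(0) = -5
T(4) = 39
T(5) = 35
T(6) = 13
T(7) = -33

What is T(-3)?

Write T(m) = am^5 + bm^4 + cm³ + dm² + em + p; the 6 given values yield a linear system in the 6 coefficients.
Solving, the top 2 coefficients vanish, and T(m) = -m³ + 6m² + 3m - 5.
Then T(-3) = 67.

67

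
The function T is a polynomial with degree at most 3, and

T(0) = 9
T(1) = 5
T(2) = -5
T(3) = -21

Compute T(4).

-43

First differences: -4, -10, -16. Second differences: -6, -6.
Level-2 differences are constant, so T has degree 2.
Fitting a degree-2 polynomial gives T(x) = -3x² - x + 9.
Then T(4) = -43.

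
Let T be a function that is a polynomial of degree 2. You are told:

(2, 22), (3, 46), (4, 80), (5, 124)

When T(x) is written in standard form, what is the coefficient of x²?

5

First differences: 24, 34, 44. Second differences: 10, 10.
Level-2 differences are constant, so T has degree 2.
Fitting a degree-2 polynomial gives T(x) = 5x² - x + 4.
The coefficient of x² is 5.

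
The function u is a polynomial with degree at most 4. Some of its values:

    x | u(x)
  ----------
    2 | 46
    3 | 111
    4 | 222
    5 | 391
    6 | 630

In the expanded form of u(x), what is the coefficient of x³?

First differences: 65, 111, 169, 239. Second differences: 46, 58, 70. Third differences: 12, 12.
Level-3 differences are constant, so u has degree 3.
Fitting a degree-3 polynomial gives u(x) = 2x³ + 5x² + 2x + 6.
The coefficient of x³ is 2.

2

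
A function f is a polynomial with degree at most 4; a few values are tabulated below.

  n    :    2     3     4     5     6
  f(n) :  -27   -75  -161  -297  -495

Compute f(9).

-1581

First differences: -48, -86, -136, -198. Second differences: -38, -50, -62. Third differences: -12, -12.
Level-3 differences are constant, so f has degree 3.
Fitting a degree-3 polynomial gives f(n) = -2n³ - n² - 5n + 3.
Then f(9) = -1581.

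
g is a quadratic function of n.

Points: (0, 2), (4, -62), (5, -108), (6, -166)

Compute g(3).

Write g(n) = an² + bn + c; the 4 given values yield a linear system in the 3 coefficients.
Solving, g(n) = -6n² + 8n + 2.
Then g(3) = -28.

-28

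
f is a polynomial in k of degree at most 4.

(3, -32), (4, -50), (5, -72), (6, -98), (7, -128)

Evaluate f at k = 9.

First differences: -18, -22, -26, -30. Second differences: -4, -4, -4.
Level-2 differences are constant, so f has degree 2.
Fitting a degree-2 polynomial gives f(k) = -2k² - 4k - 2.
Then f(9) = -200.

-200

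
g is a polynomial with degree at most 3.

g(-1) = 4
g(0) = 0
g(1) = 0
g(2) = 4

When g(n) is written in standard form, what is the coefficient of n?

-2

First differences: -4, 0, 4. Second differences: 4, 4.
Level-2 differences are constant, so g has degree 2.
Fitting a degree-2 polynomial gives g(n) = 2n² - 2n.
The coefficient of n is -2.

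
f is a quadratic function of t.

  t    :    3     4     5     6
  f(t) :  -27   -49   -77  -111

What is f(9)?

Write f(t) = at² + bt + c; the 4 given values yield a linear system in the 3 coefficients.
Solving, f(t) = -3t² - t + 3.
Then f(9) = -249.

-249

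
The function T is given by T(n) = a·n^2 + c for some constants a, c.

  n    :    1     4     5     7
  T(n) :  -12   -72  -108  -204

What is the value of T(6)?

From T(1) = -12 and T(4) = -72: 1a + c = -12 and 16a + c = -72.
Subtracting: 15a = -60, so a = -4; then c = -12 − (-4)·1 = -8.
So T(n) = -4n² − 8, and T(6) = -152.

-152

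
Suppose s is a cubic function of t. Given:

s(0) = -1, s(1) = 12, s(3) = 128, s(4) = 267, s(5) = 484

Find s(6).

Write s(t) = at³ + bt² + ct + d; the 5 given values yield a linear system in the 4 coefficients.
Solving, s(t) = 3t³ + 3t² + 7t - 1.
Then s(6) = 797.

797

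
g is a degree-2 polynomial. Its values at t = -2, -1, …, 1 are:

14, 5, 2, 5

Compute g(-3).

Write g(t) = at² + bt + c; the 4 given values yield a linear system in the 3 coefficients.
Solving, g(t) = 3t² + 2.
Then g(-3) = 29.

29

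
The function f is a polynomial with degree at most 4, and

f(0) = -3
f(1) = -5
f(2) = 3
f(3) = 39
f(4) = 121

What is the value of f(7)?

First differences: -2, 8, 36, 82. Second differences: 10, 28, 46. Third differences: 18, 18.
Level-3 differences are constant, so f has degree 3.
Fitting a degree-3 polynomial gives f(n) = 3n³ - 4n² - n - 3.
Then f(7) = 823.

823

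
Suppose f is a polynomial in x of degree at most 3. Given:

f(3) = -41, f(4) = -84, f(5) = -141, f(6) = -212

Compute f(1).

First differences: -43, -57, -71. Second differences: -14, -14.
Level-2 differences are constant, so f has degree 2.
Fitting a degree-2 polynomial gives f(x) = -7x² + 6x + 4.
Then f(1) = 3.

3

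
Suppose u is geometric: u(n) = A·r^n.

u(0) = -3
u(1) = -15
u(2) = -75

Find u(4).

Consecutive ratio: -15/(-3) = 5, and -75/(-15) = 5, so r = 5.
Then A·5^0 = -3 gives A = -3, and u(n) = -3·5^n.
u(4) = -3·5^4 = -1875.

-1875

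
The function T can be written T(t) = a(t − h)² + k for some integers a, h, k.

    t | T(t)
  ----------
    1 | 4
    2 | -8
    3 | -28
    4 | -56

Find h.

0

First differences -12, -20, -28; second difference -8 = 2a, so a = -4.
Expanding, the t-coefficient is −2ah = 8h; matching it to the data gives h = 0, and then k = 8.
So T(t) = -4(t + 0)² + 8.
Hence h = 0.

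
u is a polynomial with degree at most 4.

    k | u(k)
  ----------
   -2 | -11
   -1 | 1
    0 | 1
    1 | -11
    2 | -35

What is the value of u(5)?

First differences: 12, 0, -12, -24. Second differences: -12, -12, -12.
Level-2 differences are constant, so u has degree 2.
Fitting a degree-2 polynomial gives u(k) = -6k² - 6k + 1.
Then u(5) = -179.

-179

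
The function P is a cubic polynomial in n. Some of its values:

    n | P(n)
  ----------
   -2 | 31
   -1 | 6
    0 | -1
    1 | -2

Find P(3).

-34

Write P(n) = an³ + bn² + cn + d; the 4 given values yield a linear system in the 4 coefficients.
Solving, P(n) = -2n³ + 3n² - 2n - 1.
Then P(3) = -34.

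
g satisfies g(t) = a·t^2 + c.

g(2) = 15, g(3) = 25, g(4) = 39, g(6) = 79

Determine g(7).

From g(2) = 15 and g(3) = 25: 4a + c = 15 and 9a + c = 25.
Subtracting: 5a = 10, so a = 2; then c = 15 − 2·4 = 7.
So g(t) = 2t² + 7, and g(7) = 105.

105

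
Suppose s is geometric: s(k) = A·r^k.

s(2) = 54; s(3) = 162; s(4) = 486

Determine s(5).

1458

Consecutive ratio: 162/54 = 3, and 486/162 = 3, so r = 3.
Then A·3^2 = 54 gives A = 6, and s(k) = 6·3^k.
s(5) = 6·3^5 = 1458.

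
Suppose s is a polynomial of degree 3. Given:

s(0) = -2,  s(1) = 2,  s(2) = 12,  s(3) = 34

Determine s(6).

Write s(k) = ak³ + bk² + ck + d; the 4 given values yield a linear system in the 4 coefficients.
Solving, s(k) = k³ + 3k - 2.
Then s(6) = 232.

232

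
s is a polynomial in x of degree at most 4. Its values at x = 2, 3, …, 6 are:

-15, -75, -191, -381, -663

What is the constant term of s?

First differences: -60, -116, -190, -282. Second differences: -56, -74, -92. Third differences: -18, -18.
Level-3 differences are constant, so s has degree 3.
Fitting a degree-3 polynomial gives s(x) = -3x³ - x² + 2x + 9.
The constant term is s(0) = 9.

9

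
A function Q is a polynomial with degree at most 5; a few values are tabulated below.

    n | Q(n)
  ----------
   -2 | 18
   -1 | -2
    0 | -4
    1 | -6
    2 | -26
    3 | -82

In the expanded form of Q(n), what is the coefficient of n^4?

Write Q(n) = an^5 + bn^4 + cn³ + dn² + en + p; the 6 given values yield a linear system in the 6 coefficients.
Solving, the top 2 coefficients vanish, and Q(n) = -3n³ + n - 4.
The coefficient of n^4 is 0.

0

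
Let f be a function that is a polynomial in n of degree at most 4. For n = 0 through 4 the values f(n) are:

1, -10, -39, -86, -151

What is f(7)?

Write f(n) = an^4 + bn³ + cn² + dn + e; the 5 given values yield a linear system in the 5 coefficients.
Solving, the top 2 coefficients vanish, and f(n) = -9n² - 2n + 1.
Then f(7) = -454.

-454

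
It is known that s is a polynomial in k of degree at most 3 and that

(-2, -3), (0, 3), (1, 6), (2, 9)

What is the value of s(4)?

Write s(k) = ak³ + bk² + ck + d; the 4 given values yield a linear system in the 4 coefficients.
Solving, the top 2 coefficients vanish, and s(k) = 3k + 3.
Then s(4) = 15.

15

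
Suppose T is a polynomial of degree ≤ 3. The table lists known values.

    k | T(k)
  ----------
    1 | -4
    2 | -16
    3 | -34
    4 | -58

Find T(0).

2

First differences: -12, -18, -24. Second differences: -6, -6.
Level-2 differences are constant, so T has degree 2.
Fitting a degree-2 polynomial gives T(k) = -3k² - 3k + 2.
Then T(0) = 2.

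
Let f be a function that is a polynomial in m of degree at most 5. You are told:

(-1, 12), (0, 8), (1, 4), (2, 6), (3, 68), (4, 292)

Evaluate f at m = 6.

1874

Write f(m) = am^5 + bm^4 + cm³ + dm² + em + p; the 6 given values yield a linear system in the 6 coefficients.
Solving, the leading coefficient vanishes, and f(m) = 2m^4 - 3m³ - 2m² - m + 8.
Then f(6) = 1874.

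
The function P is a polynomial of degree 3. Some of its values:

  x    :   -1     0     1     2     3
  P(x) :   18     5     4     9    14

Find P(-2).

First differences: -13, -1, 5, 5. Second differences: 12, 6, 0. Third differences: -6, -6.
Level-3 differences are constant, so P has degree 3.
Fitting a degree-3 polynomial gives P(x) = -x³ + 6x² - 6x + 5.
Then P(-2) = 49.

49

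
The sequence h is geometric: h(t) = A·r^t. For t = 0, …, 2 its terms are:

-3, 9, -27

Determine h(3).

81

Consecutive ratio: 9/(-3) = -3, and -27/9 = -3, so r = -3.
Then A·(-3)^0 = -3 gives A = -3, and h(t) = -3·(-3)^t.
h(3) = -3·(-3)^3 = 81.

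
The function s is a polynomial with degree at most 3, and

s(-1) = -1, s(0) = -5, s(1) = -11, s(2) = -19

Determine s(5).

First differences: -4, -6, -8. Second differences: -2, -2.
Level-2 differences are constant, so s has degree 2.
Fitting a degree-2 polynomial gives s(m) = -m² - 5m - 5.
Then s(5) = -55.

-55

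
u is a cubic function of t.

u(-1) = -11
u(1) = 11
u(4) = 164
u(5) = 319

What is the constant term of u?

4

Write u(t) = at³ + bt² + ct + d; the 4 given values yield a linear system in the 4 coefficients.
Solving, u(t) = 3t³ - 4t² + 8t + 4.
The constant term is u(0) = 4.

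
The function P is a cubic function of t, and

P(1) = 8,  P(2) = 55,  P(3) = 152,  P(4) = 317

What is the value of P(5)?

568

Write P(t) = at³ + bt² + ct + d; the 4 given values yield a linear system in the 4 coefficients.
Solving, P(t) = 3t³ + 7t² + 5t - 7.
Then P(5) = 568.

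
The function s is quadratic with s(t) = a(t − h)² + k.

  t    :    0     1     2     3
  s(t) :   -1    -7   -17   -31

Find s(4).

-49

First differences -6, -10, -14; second difference -4 = 2a, so a = -2.
Expanding, the t-coefficient is −2ah = 4h; matching it to the data gives h = -1, and then k = 1.
So s(t) = -2(t + 1)² + 1.
s(4) = -2·5² + 1 = -49.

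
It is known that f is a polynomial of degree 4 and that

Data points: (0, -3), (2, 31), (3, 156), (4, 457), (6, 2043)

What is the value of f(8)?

5941

Write f(t) = at^4 + bt³ + ct² + dt + e; the 5 given values yield a linear system in the 5 coefficients.
Solving, f(t) = t^4 + 4t³ - 3t² - t - 3.
Then f(8) = 5941.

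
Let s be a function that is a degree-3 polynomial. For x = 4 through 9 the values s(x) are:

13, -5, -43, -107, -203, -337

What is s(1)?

First differences: -18, -38, -64, -96, -134. Second differences: -20, -26, -32, -38. Third differences: -6, -6, -6.
Level-3 differences are constant, so s has degree 3.
Fitting a degree-3 polynomial gives s(x) = -x³ + 5x² - 2x + 5.
Then s(1) = 7.

7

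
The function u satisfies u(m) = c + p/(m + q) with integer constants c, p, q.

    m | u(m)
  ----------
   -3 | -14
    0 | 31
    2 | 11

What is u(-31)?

0

(u(m) − c)(m + q) = p for each data point; the three points give a linear system in c and q, then p follows.
Solving: c = 1, q = 1, p = 30, so u(m) = 1 + 30/(m + 1).
Then u(-31) = 1 + 30/(-30) = 0.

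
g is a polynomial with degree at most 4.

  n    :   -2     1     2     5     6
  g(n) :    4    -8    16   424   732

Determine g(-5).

-236

Write g(n) = an^4 + bn³ + cn² + dn + e; the 5 given values yield a linear system in the 5 coefficients.
Solving, the leading coefficient vanishes, and g(n) = 3n³ + 4n² - 9n - 6.
Then g(-5) = -236.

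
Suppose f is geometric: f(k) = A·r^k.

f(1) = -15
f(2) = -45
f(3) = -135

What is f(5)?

-1215

Consecutive ratio: -45/(-15) = 3, and -135/(-45) = 3, so r = 3.
Then A·3^1 = -15 gives A = -5, and f(k) = -5·3^k.
f(5) = -5·3^5 = -1215.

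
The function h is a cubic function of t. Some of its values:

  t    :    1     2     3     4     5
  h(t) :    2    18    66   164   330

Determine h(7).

938

First differences: 16, 48, 98, 166. Second differences: 32, 50, 68. Third differences: 18, 18.
Level-3 differences are constant, so h has degree 3.
Fitting a degree-3 polynomial gives h(t) = 3t³ - 2t² + t.
Then h(7) = 938.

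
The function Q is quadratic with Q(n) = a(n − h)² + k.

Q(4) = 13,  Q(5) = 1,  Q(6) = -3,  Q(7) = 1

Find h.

6

First differences -12, -4, 4; second difference 8 = 2a, so a = 4.
Expanding, the n-coefficient is −2ah = -8h; matching it to the data gives h = 6, and then k = -3.
So Q(n) = 4(n − 6)² − 3.
Hence h = 6.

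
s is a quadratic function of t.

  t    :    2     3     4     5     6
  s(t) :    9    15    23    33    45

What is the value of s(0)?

First differences: 6, 8, 10, 12. Second differences: 2, 2, 2.
Level-2 differences are constant, so s has degree 2.
Fitting a degree-2 polynomial gives s(t) = t² + t + 3.
Then s(0) = 3.

3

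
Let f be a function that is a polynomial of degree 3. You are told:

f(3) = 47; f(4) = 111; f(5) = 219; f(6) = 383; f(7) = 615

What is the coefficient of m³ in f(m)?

2

First differences: 64, 108, 164, 232. Second differences: 44, 56, 68. Third differences: 12, 12.
Level-3 differences are constant, so f has degree 3.
Fitting a degree-3 polynomial gives f(m) = 2m³ - 2m² + 4m - 1.
The coefficient of m³ is 2.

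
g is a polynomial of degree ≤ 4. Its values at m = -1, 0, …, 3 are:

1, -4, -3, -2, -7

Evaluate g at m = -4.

112

Write g(m) = am^4 + bm³ + cm² + dm + e; the 5 given values yield a linear system in the 5 coefficients.
Solving, the leading coefficient vanishes, and g(m) = -m³ + 3m² - m - 4.
Then g(-4) = 112.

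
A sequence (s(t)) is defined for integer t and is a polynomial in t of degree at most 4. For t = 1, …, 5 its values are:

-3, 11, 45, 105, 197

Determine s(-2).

First differences: 14, 34, 60, 92. Second differences: 20, 26, 32. Third differences: 6, 6.
Level-3 differences are constant, so s has degree 3.
Fitting a degree-3 polynomial gives s(t) = t³ + 4t² - 5t - 3.
Then s(-2) = 15.

15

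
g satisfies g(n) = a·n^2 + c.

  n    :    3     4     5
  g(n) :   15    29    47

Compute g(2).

5

From g(3) = 15 and g(4) = 29: 9a + c = 15 and 16a + c = 29.
Subtracting: 7a = 14, so a = 2; then c = 15 − 2·9 = -3.
So g(n) = 2n² − 3, and g(2) = 5.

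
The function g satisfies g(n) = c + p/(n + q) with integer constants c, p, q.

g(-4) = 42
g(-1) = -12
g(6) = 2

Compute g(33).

5

(g(n) − c)(n + q) = p for each data point; the three points give a linear system in c and q, then p follows.
Solving: c = 6, q = 3, p = -36, so g(n) = 6 − 36/(n + 3).
Then g(33) = 6 − 36/36 = 5.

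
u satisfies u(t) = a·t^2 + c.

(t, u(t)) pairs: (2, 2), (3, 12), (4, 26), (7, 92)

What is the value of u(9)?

156

From u(2) = 2 and u(3) = 12: 4a + c = 2 and 9a + c = 12.
Subtracting: 5a = 10, so a = 2; then c = 2 − 2·4 = -6.
So u(t) = 2t² − 6, and u(9) = 156.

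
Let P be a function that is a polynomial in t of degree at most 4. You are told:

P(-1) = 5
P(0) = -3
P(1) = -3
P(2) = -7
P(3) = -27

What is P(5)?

-163

First differences: -8, 0, -4, -20. Second differences: 8, -4, -16. Third differences: -12, -12.
Level-3 differences are constant, so P has degree 3.
Fitting a degree-3 polynomial gives P(t) = -2t³ + 4t² - 2t - 3.
Then P(5) = -163.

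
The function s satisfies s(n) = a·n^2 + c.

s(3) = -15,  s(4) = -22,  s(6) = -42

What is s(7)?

From s(3) = -15 and s(4) = -22: 9a + c = -15 and 16a + c = -22.
Subtracting: 7a = -7, so a = -1; then c = -15 − (-1)·9 = -6.
So s(n) = -1n² − 6, and s(7) = -55.

-55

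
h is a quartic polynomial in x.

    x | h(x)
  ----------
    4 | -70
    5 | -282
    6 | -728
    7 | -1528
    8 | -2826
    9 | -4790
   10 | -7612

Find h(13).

First differences: -212, -446, -800, -1298, -1964, -2822. Second differences: -234, -354, -498, -666, -858. Third differences: -120, -144, -168, -192. Fourth differences: -24, -24, -24.
Level-4 differences are constant, so h has degree 4.
Fitting a degree-4 polynomial gives h(x) = -x^4 + 2x³ + 4x² - x - 2.
Then h(13) = -23506.

-23506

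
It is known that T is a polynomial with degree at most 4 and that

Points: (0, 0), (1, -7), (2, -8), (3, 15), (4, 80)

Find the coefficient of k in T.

First differences: -7, -1, 23, 65. Second differences: 6, 24, 42. Third differences: 18, 18.
Level-3 differences are constant, so T has degree 3.
Fitting a degree-3 polynomial gives T(k) = 3k³ - 6k² - 4k.
The coefficient of k is -4.

-4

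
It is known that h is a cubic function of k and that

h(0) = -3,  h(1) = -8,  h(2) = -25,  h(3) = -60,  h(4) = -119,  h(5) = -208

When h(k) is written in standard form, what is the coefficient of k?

-1

First differences: -5, -17, -35, -59, -89. Second differences: -12, -18, -24, -30. Third differences: -6, -6, -6.
Level-3 differences are constant, so h has degree 3.
Fitting a degree-3 polynomial gives h(k) = -k³ - 3k² - k - 3.
The coefficient of k is -1.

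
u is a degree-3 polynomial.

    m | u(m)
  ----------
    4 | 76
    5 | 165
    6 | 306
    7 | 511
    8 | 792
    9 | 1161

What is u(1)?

1

First differences: 89, 141, 205, 281, 369. Second differences: 52, 64, 76, 88. Third differences: 12, 12, 12.
Level-3 differences are constant, so u has degree 3.
Fitting a degree-3 polynomial gives u(m) = 2m³ - 4m² + 3m.
Then u(1) = 1.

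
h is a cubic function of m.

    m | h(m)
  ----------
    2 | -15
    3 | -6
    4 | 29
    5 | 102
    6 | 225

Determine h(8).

669

First differences: 9, 35, 73, 123. Second differences: 26, 38, 50. Third differences: 12, 12.
Level-3 differences are constant, so h has degree 3.
Fitting a degree-3 polynomial gives h(m) = 2m³ - 5m² - 4m - 3.
Then h(8) = 669.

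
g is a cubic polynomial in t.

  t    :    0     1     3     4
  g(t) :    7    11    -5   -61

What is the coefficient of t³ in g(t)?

-3

Write g(t) = at³ + bt² + ct + d; the 4 given values yield a linear system in the 4 coefficients.
Solving, g(t) = -3t³ + 8t² - t + 7.
The coefficient of t³ is -3.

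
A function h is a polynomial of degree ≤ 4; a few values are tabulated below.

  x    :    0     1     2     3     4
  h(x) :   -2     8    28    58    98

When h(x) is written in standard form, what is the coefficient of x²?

First differences: 10, 20, 30, 40. Second differences: 10, 10, 10.
Level-2 differences are constant, so h has degree 2.
Fitting a degree-2 polynomial gives h(x) = 5x² + 5x - 2.
The coefficient of x² is 5.

5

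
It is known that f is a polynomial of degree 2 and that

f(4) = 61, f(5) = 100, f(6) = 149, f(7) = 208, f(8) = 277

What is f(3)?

32

First differences: 39, 49, 59, 69. Second differences: 10, 10, 10.
Level-2 differences are constant, so f has degree 2.
Fitting a degree-2 polynomial gives f(n) = 5n² - 6n + 5.
Then f(3) = 32.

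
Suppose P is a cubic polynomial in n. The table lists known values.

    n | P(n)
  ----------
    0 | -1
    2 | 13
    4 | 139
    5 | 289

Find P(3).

53

Write P(n) = an³ + bn² + cn + d; the 4 given values yield a linear system in the 4 coefficients.
Solving, P(n) = 3n³ - 4n² + 3n - 1.
Then P(3) = 53.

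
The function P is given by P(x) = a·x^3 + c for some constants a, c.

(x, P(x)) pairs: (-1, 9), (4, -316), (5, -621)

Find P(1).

From P(-1) = 9 and P(4) = -316: -1a + c = 9 and 64a + c = -316.
Subtracting: 65a = -325, so a = -5; then c = 9 − (-5)·(-1) = 4.
So P(x) = -5x³ + 4, and P(1) = -1.

-1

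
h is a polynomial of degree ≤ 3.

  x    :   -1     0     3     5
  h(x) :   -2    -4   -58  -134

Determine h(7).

-242

Write h(x) = ax³ + bx² + cx + d; the 4 given values yield a linear system in the 4 coefficients.
Solving, the leading coefficient vanishes, and h(x) = -4x² - 6x - 4.
Then h(7) = -242.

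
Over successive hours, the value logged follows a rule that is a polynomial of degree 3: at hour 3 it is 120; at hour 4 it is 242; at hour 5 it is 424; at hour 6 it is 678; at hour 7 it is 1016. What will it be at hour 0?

Write the value at m as T(m).
First differences: 122, 182, 254, 338. Second differences: 60, 72, 84. Third differences: 12, 12.
Level-3 differences are constant, so T has degree 3.
Fitting a degree-3 polynomial gives T(m) = 2m³ + 6m² + 6m - 6.
Then T(0) = -6.

-6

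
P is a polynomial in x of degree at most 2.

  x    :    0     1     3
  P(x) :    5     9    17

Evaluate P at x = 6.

29

Write P(x) = ax² + bx + c; the 3 given values yield a linear system in the 3 coefficients.
Solving, the leading coefficient vanishes, and P(x) = 4x + 5.
Then P(6) = 29.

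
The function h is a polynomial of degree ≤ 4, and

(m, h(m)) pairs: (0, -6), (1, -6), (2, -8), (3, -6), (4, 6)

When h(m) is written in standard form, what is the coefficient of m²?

First differences: 0, -2, 2, 12. Second differences: -2, 4, 10. Third differences: 6, 6.
Level-3 differences are constant, so h has degree 3.
Fitting a degree-3 polynomial gives h(m) = m³ - 4m² + 3m - 6.
The coefficient of m² is -4.

-4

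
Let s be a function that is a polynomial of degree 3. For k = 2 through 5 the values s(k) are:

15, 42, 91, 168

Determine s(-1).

6

Write s(k) = ak³ + bk² + ck + d; the 4 given values yield a linear system in the 4 coefficients.
Solving, s(k) = k³ + 2k² - 2k + 3.
Then s(-1) = 6.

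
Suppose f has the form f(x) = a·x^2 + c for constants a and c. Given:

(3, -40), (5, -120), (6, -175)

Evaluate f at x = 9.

-400

From f(3) = -40 and f(5) = -120: 9a + c = -40 and 25a + c = -120.
Subtracting: 16a = -80, so a = -5; then c = -40 − (-5)·9 = 5.
So f(x) = -5x² + 5, and f(9) = -400.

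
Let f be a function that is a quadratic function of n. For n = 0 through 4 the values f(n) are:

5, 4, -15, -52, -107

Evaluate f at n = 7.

First differences: -1, -19, -37, -55. Second differences: -18, -18, -18.
Level-2 differences are constant, so f has degree 2.
Fitting a degree-2 polynomial gives f(n) = -9n² + 8n + 5.
Then f(7) = -380.

-380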